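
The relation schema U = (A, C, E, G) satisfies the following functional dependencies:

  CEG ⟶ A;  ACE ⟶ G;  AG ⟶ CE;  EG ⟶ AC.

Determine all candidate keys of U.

{A, G}⁺: AG→CE adds C, E → {A, C, E, G}. Minimal: {G}⁺ = {G}; {A}⁺ = {A} — none reach the full schema.
{E, G}⁺: EG→AC adds A, C → {A, C, E, G}. Minimal: {G}⁺ = {G}; {E}⁺ = {E} — none reach the full schema.
{A, C, E}⁺: ACE→G adds G → {A, C, E, G}. Minimal: {C, E}⁺ = {C, E}; {A, E}⁺ = {A, E}; {A, C}⁺ = {A, C} — none reach the full schema.
Any other superkey contains one of these as a subset, so there are no further candidate keys.

{A, G}, {E, G}, {A, C, E}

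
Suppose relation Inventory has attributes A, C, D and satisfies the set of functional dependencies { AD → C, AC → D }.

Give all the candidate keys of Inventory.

(A, C), (A, D)

{A, C}⁺: AC→D adds D → {A, C, D}. Minimal: {C}⁺ = {C}; {A}⁺ = {A} — none reach the full schema.
{A, D}⁺: AD→C adds C → {A, C, D}. Minimal: {D}⁺ = {D}; {A}⁺ = {A} — none reach the full schema.
Any other superkey contains one of these as a subset, so there are no further candidate keys.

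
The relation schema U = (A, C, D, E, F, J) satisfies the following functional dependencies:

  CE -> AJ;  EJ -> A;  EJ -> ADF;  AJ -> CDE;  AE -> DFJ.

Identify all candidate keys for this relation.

AE, AJ, CE, EJ

{A, E}⁺: AE→DFJ adds D, F, J; AJ→CDE adds C → {A, C, D, E, F, J}. Minimal: {E}⁺ = {E}; {A}⁺ = {A} — none reach the full schema.
{A, J}⁺: AJ→CDE adds C, D, E; AE→DFJ adds F → {A, C, D, E, F, J}. Minimal: {J}⁺ = {J}; {A}⁺ = {A} — none reach the full schema.
{C, E}⁺: CE→AJ adds A, J; EJ→ADF adds D, F → {A, C, D, E, F, J}. Minimal: {E}⁺ = {E}; {C}⁺ = {C} — none reach the full schema.
{E, J}⁺: EJ→A adds A; EJ→ADF adds D, F; AJ→CDE adds C → {A, C, D, E, F, J}. Minimal: {J}⁺ = {J}; {E}⁺ = {E} — none reach the full schema.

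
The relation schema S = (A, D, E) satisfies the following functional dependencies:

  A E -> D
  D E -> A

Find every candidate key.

{A, E}; {D, E}

Attribute E never appears on the right-hand side of any dependency, so E must belong to every candidate key.
{E}⁺ = {E}, which is not all of the schema, so we must add further attributes.
{A, E}⁺: AE→D adds D → {A, D, E}. Minimal: {E}⁺ = {E}; {A}⁺ = {A} — none reach the full schema.
{D, E}⁺: DE→A adds A → {A, D, E}. Minimal: {E}⁺ = {E}; {D}⁺ = {D} — none reach the full schema.
Any other superkey contains one of these as a subset, so there are no further candidate keys.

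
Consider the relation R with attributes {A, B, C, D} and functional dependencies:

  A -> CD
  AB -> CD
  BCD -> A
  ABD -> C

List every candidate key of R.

{A, B}; {B, C, D}

Attribute B never appears on the right-hand side of any dependency, so B must belong to every candidate key.
{B}⁺ = {B}, which is not all of the schema, so we must add further attributes.
{A, B}⁺: A→CD adds C, D → {A, B, C, D}. Minimal: {B}⁺ = {B}; {A}⁺ = {A, C, D} — none reach the full schema.
{B, C, D}⁺: BCD→A adds A → {A, B, C, D}. Minimal: {C, D}⁺ = {C, D}; {B, D}⁺ = {B, D}; {B, C}⁺ = {B, C} — none reach the full schema.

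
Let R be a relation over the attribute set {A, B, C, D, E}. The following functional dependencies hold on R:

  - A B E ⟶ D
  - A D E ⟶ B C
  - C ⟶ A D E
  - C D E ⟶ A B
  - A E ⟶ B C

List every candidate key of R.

{C}⁺: C→ADE adds A, D, E; CDE→AB adds B → {A, B, C, D, E}.
{A, E}⁺: AE→BC adds B, C; ABE→D adds D → {A, B, C, D, E}. Minimal: {E}⁺ = {E}; {A}⁺ = {A} — none reach the full schema.
Any other superkey contains one of these as a subset, so there are no further candidate keys.

{C}, {A, E}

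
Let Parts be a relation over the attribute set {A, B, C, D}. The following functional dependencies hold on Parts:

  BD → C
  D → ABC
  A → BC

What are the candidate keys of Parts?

D

Attribute D never appears on the right-hand side of any dependency, so D must belong to every candidate key.
{D}⁺ = {A, B, C, D}, which is all of the schema, so {D} is the only candidate key.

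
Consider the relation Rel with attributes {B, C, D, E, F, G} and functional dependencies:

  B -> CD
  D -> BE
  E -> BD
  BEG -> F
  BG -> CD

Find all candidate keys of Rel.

(B, G), (D, G), (E, G)

Attribute G never appears on the right-hand side of any dependency, so G must belong to every candidate key.
{G}⁺ = {G}, which is not all of the schema, so we must add further attributes.
{B, G}⁺: B→CD adds C, D; D→BE adds E; BEG→F adds F → {B, C, D, E, F, G}. Minimal: {G}⁺ = {G}; {B}⁺ = {B, C, D, E} — none reach the full schema.
{D, G}⁺: D→BE adds B, E; BEG→F adds F; BG→CD adds C → {B, C, D, E, F, G}. Minimal: {G}⁺ = {G}; {D}⁺ = {B, C, D, E} — none reach the full schema.
{E, G}⁺: E→BD adds B, D; BEG→F adds F; BG→CD adds C → {B, C, D, E, F, G}. Minimal: {G}⁺ = {G}; {E}⁺ = {B, C, D, E} — none reach the full schema.
Any other superkey contains one of these as a subset, so there are no further candidate keys.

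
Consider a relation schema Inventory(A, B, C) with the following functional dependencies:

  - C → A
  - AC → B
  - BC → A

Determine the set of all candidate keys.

{C}

Attribute C never appears on the right-hand side of any dependency, so C must belong to every candidate key.
{C}⁺ = {A, B, C}, which is all of the schema, so {C} is the only candidate key.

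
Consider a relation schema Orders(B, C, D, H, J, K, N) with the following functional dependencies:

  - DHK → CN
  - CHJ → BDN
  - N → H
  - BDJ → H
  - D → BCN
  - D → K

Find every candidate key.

Attribute J never appears on the right-hand side of any dependency, so J must belong to every candidate key.
{J}⁺ = {J}, which is not all of the schema, so we must add further attributes.
{D, J}⁺: D→BCN adds B, C, N; D→K adds K; N→H adds H → {B, C, D, H, J, K, N}. Minimal: {J}⁺ = {J}; {D}⁺ = {B, C, D, H, K, N} — none reach the full schema.
{C, H, J}⁺: CHJ→BDN adds B, D, N; D→K adds K → {B, C, D, H, J, K, N}. Minimal: {H, J}⁺ = {H, J}; {C, J}⁺ = {C, J}; {C, H}⁺ = {C, H} — none reach the full schema.
{C, J, N}⁺: N→H adds H; CHJ→BDN adds B, D; D→K adds K → {B, C, D, H, J, K, N}. Minimal: {J, N}⁺ = {H, J, N}; {C, N}⁺ = {C, H, N}; {C, J}⁺ = {C, J} — none reach the full schema.

{D, J}, {C, H, J}, {C, J, N}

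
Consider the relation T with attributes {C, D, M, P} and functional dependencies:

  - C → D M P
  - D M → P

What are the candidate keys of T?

C

Attribute C never appears on the right-hand side of any dependency, so C must belong to every candidate key.
{C}⁺ = {C, D, M, P}, which is all of the schema, so {C} is the only candidate key.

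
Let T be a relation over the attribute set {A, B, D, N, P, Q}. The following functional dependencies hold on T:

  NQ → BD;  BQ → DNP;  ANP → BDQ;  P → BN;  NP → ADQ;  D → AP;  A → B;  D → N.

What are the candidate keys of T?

D, P, AQ, BQ, NQ

{D}⁺: D→AP adds A, P; A→B adds B; D→N adds N; ANP→BDQ adds Q → {A, B, D, N, P, Q}.
{P}⁺: P→BN adds B, N; NP→ADQ adds A, D, Q → {A, B, D, N, P, Q}.
{A, Q}⁺: A→B adds B; BQ→DNP adds D, N, P → {A, B, D, N, P, Q}. Minimal: {Q}⁺ = {Q}; {A}⁺ = {A, B} — none reach the full schema.
{B, Q}⁺: BQ→DNP adds D, N, P; NP→ADQ adds A → {A, B, D, N, P, Q}. Minimal: {Q}⁺ = {Q}; {B}⁺ = {B} — none reach the full schema.
{N, Q}⁺: NQ→BD adds B, D; BQ→DNP adds P; NP→ADQ adds A → {A, B, D, N, P, Q}. Minimal: {Q}⁺ = {Q}; {N}⁺ = {N} — none reach the full schema.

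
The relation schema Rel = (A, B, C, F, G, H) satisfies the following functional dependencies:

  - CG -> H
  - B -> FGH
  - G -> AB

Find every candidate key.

Attribute C never appears on the right-hand side of any dependency, so C must belong to every candidate key.
{C}⁺ = {C}, which is not all of the schema, so we must add further attributes.
{B, C}⁺: B→FGH adds F, G, H; G→AB adds A → {A, B, C, F, G, H}. Minimal: {C}⁺ = {C}; {B}⁺ = {A, B, F, G, H} — none reach the full schema.
{C, G}⁺: CG→H adds H; G→AB adds A, B; B→FGH adds F → {A, B, C, F, G, H}. Minimal: {G}⁺ = {A, B, F, G, H}; {C}⁺ = {C} — none reach the full schema.
Any other superkey contains one of these as a subset, so there are no further candidate keys.

{B, C}, {C, G}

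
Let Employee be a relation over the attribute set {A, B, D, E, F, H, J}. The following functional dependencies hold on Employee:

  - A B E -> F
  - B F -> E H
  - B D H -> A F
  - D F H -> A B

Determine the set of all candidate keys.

BDFJ, BDHJ, DFHJ, ABDEJ

{B, D, F, J}⁺: BF→EH adds E, H; BDH→AF adds A → {A, B, D, E, F, H, J}. Minimal: {D, F, J}⁺ = {D, F, J}; {B, F, J}⁺ = {B, E, F, H, J}; {B, D, J}⁺ = {B, D, J}; … — none reach the full schema.
{B, D, H, J}⁺: BDH→AF adds A, F; BF→EH adds E → {A, B, D, E, F, H, J}. Minimal: {D, H, J}⁺ = {D, H, J}; {B, H, J}⁺ = {B, H, J}; {B, D, J}⁺ = {B, D, J}; … — none reach the full schema.
{D, F, H, J}⁺: DFH→AB adds A, B; BF→EH adds E → {A, B, D, E, F, H, J}. Minimal: {F, H, J}⁺ = {F, H, J}; {D, H, J}⁺ = {D, H, J}; {D, F, J}⁺ = {D, F, J}; … — none reach the full schema.
{A, B, D, E, J}⁺: ABE→F adds F; BF→EH adds H → {A, B, D, E, F, H, J}. Minimal: {B, D, E, J}⁺ = {B, D, E, J}; {A, D, E, J}⁺ = {A, D, E, J}; {A, B, E, J}⁺ = {A, B, E, F, H, J}; … — none reach the full schema.
Any other superkey contains one of these as a subset, so there are no further candidate keys.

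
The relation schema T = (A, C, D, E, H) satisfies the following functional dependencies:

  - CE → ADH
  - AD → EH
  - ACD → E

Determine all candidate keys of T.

Attribute C never appears on the right-hand side of any dependency, so C must belong to every candidate key.
{C}⁺ = {C}, which is not all of the schema, so we must add further attributes.
{C, E}⁺: CE→ADH adds A, D, H → {A, C, D, E, H}. Minimal: {E}⁺ = {E}; {C}⁺ = {C} — none reach the full schema.
{A, C, D}⁺: AD→EH adds E, H → {A, C, D, E, H}. Minimal: {C, D}⁺ = {C, D}; {A, D}⁺ = {A, D, E, H}; {A, C}⁺ = {A, C} — none reach the full schema.

(C, E), (A, C, D)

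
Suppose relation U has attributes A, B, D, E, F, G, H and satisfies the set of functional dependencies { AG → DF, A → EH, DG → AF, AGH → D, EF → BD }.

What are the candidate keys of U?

AG, DG, EFG

Attribute G never appears on the right-hand side of any dependency, so G must belong to every candidate key.
{G}⁺ = {G}, which is not all of the schema, so we must add further attributes.
{A, G}⁺: AG→DF adds D, F; A→EH adds E, H; EF→BD adds B → {A, B, D, E, F, G, H}. Minimal: {G}⁺ = {G}; {A}⁺ = {A, E, H} — none reach the full schema.
{D, G}⁺: DG→AF adds A, F; A→EH adds E, H; EF→BD adds B → {A, B, D, E, F, G, H}. Minimal: {G}⁺ = {G}; {D}⁺ = {D} — none reach the full schema.
{E, F, G}⁺: EF→BD adds B, D; DG→AF adds A; A→EH adds H → {A, B, D, E, F, G, H}. Minimal: {F, G}⁺ = {F, G}; {E, G}⁺ = {E, G}; {E, F}⁺ = {B, D, E, F} — none reach the full schema.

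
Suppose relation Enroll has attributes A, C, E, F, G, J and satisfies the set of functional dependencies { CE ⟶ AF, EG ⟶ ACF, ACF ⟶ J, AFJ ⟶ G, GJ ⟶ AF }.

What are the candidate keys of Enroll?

Attribute E never appears on the right-hand side of any dependency, so E must belong to every candidate key.
{E}⁺ = {E}, which is not all of the schema, so we must add further attributes.
{C, E}⁺: CE→AF adds A, F; ACF→J adds J; AFJ→G adds G → {A, C, E, F, G, J}. Minimal: {E}⁺ = {E}; {C}⁺ = {C} — none reach the full schema.
{E, G}⁺: EG→ACF adds A, C, F; ACF→J adds J → {A, C, E, F, G, J}. Minimal: {G}⁺ = {G}; {E}⁺ = {E} — none reach the full schema.
{A, E, F, J}⁺: AFJ→G adds G; EG→ACF adds C → {A, C, E, F, G, J}. Minimal: {E, F, J}⁺ = {E, F, J}; {A, F, J}⁺ = {A, F, G, J}; {A, E, J}⁺ = {A, E, J}; … — none reach the full schema.

{C, E}, {E, G}, {A, E, F, J}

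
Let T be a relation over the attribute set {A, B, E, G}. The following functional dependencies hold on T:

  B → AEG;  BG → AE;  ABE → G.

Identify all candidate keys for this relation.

Attribute B never appears on the right-hand side of any dependency, so B must belong to every candidate key.
{B}⁺ = {A, B, E, G}, which is all of the schema, so {B} is the only candidate key.

B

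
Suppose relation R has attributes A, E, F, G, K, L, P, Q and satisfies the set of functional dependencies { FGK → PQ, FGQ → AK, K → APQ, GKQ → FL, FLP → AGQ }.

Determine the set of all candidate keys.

Attribute E never appears on the right-hand side of any dependency, so E must belong to every candidate key.
{E}⁺ = {E}, which is not all of the schema, so we must add further attributes.
{E, G, K}⁺: K→APQ adds A, P, Q; GKQ→FL adds F, L → {A, E, F, G, K, L, P, Q}. Minimal: {G, K}⁺ = {A, F, G, K, L, P, Q}; {E, K}⁺ = {A, E, K, P, Q}; {E, G}⁺ = {E, G} — none reach the full schema.
{E, F, G, Q}⁺: FGQ→AK adds A, K; K→APQ adds P; GKQ→FL adds L → {A, E, F, G, K, L, P, Q}. Minimal: {F, G, Q}⁺ = {A, F, G, K, L, P, Q}; {E, G, Q}⁺ = {E, G, Q}; {E, F, Q}⁺ = {E, F, Q}; … — none reach the full schema.
{E, F, K, L}⁺: K→APQ adds A, P, Q; FLP→AGQ adds G → {A, E, F, G, K, L, P, Q}. Minimal: {F, K, L}⁺ = {A, F, G, K, L, P, Q}; {E, K, L}⁺ = {A, E, K, L, P, Q}; {E, F, L}⁺ = {E, F, L}; … — none reach the full schema.
{E, F, L, P}⁺: FLP→AGQ adds A, G, Q; FGQ→AK adds K → {A, E, F, G, K, L, P, Q}. Minimal: {F, L, P}⁺ = {A, F, G, K, L, P, Q}; {E, L, P}⁺ = {E, L, P}; {E, F, P}⁺ = {E, F, P}; … — none reach the full schema.

{E, G, K}, {E, F, G, Q}, {E, F, K, L}, {E, F, L, P}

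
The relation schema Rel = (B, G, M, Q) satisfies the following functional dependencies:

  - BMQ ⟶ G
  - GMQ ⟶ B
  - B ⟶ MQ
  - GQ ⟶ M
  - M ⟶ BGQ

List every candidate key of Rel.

(B), (M), (G, Q)

{B}⁺: B→MQ adds M, Q; M→BGQ adds G → {B, G, M, Q}.
{M}⁺: M→BGQ adds B, G, Q → {B, G, M, Q}.
{G, Q}⁺: GQ→M adds M; M→BGQ adds B → {B, G, M, Q}. Minimal: {Q}⁺ = {Q}; {G}⁺ = {G} — none reach the full schema.
Any other superkey contains one of these as a subset, so there are no further candidate keys.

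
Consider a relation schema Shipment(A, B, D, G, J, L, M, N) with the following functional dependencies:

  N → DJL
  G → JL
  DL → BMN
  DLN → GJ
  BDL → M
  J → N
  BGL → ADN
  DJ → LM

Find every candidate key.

{G}⁺: G→JL adds J, L; J→N adds N; N→DJL adds D; DL→BMN adds B, M; BGL→ADN adds A → {A, B, D, G, J, L, M, N}.
{J}⁺: J→N adds N; N→DJL adds D, L; DL→BMN adds B, M; DLN→GJ adds G; BGL→ADN adds A → {A, B, D, G, J, L, M, N}.
{N}⁺: N→DJL adds D, J, L; DL→BMN adds B, M; DLN→GJ adds G; BGL→ADN adds A → {A, B, D, G, J, L, M, N}.
{D, L}⁺: DL→BMN adds B, M, N; DLN→GJ adds G, J; BGL→ADN adds A → {A, B, D, G, J, L, M, N}. Minimal: {L}⁺ = {L}; {D}⁺ = {D} — none reach the full schema.
Any other superkey contains one of these as a subset, so there are no further candidate keys.

{G}; {J}; {N}; {D, L}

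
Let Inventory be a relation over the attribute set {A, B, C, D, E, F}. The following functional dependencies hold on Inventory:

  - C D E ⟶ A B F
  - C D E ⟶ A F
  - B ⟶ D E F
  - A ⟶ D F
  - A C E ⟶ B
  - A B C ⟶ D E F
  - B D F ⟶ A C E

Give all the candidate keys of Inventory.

{B}⁺: B→DEF adds D, E, F; BDF→ACE adds A, C → {A, B, C, D, E, F}.
{A, C, E}⁺: A→DF adds D, F; ACE→B adds B → {A, B, C, D, E, F}.
{C, D, E}⁺: CDE→ABF adds A, B, F → {A, B, C, D, E, F}.
Any other superkey contains one of these as a subset, so there are no further candidate keys.

(B), (A, C, E), (C, D, E)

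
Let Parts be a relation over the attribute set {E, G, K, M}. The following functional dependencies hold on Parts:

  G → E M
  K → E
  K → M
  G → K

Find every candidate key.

Attribute G never appears on the right-hand side of any dependency, so G must belong to every candidate key.
{G}⁺ = {E, G, K, M}, which is all of the schema, so {G} is the only candidate key.

{G}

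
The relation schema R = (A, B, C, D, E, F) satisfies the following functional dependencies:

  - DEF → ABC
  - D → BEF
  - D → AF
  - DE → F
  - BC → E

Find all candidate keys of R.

{D}⁺: D→BEF adds B, E, F; D→AF adds A; DEF→ABC adds C → {A, B, C, D, E, F}.

D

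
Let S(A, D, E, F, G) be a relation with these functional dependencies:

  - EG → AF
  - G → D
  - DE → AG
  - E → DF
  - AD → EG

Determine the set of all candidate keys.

(E), (A, D), (A, G)

{E}⁺: E→DF adds D, F; DE→AG adds A, G → {A, D, E, F, G}.
{A, D}⁺: AD→EG adds E, G; EG→AF adds F → {A, D, E, F, G}. Minimal: {D}⁺ = {D}; {A}⁺ = {A} — none reach the full schema.
{A, G}⁺: G→D adds D; AD→EG adds E; EG→AF adds F → {A, D, E, F, G}. Minimal: {G}⁺ = {D, G}; {A}⁺ = {A} — none reach the full schema.
Any other superkey contains one of these as a subset, so there are no further candidate keys.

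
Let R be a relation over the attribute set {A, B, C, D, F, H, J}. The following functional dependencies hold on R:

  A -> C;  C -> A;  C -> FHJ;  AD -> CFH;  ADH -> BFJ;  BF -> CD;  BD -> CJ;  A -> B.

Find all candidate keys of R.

{A}⁺: A→C adds C; C→FHJ adds F, H, J; A→B adds B; BF→CD adds D → {A, B, C, D, F, H, J}.
{C}⁺: C→A adds A; C→FHJ adds F, H, J; A→B adds B; BF→CD adds D → {A, B, C, D, F, H, J}.
{B, D}⁺: BD→CJ adds C, J; C→A adds A; C→FHJ adds F, H → {A, B, C, D, F, H, J}.
{B, F}⁺: BF→CD adds C, D; BD→CJ adds J; C→A adds A; C→FHJ adds H → {A, B, C, D, F, H, J}.
Any other superkey contains one of these as a subset, so there are no further candidate keys.

{A}, {C}, {B, D}, {B, F}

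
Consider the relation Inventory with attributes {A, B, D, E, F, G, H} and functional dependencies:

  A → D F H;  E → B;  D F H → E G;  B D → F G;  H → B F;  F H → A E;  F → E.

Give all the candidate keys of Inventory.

{A}; {H}

{A}⁺: A→DFH adds D, F, H; DFH→EG adds E, G; H→BF adds B → {A, B, D, E, F, G, H}.
{H}⁺: H→BF adds B, F; FH→AE adds A, E; A→DFH adds D; DFH→EG adds G → {A, B, D, E, F, G, H}.
Any other superkey contains one of these as a subset, so there are no further candidate keys.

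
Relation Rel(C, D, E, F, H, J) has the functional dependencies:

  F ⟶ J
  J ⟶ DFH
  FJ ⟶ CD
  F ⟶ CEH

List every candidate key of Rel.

{F}; {J}

{F}⁺: F→J adds J; J→DFH adds D, H; FJ→CD adds C; F→CEH adds E → {C, D, E, F, H, J}.
{J}⁺: J→DFH adds D, F, H; FJ→CD adds C; F→CEH adds E → {C, D, E, F, H, J}.
Any other superkey contains one of these as a subset, so there are no further candidate keys.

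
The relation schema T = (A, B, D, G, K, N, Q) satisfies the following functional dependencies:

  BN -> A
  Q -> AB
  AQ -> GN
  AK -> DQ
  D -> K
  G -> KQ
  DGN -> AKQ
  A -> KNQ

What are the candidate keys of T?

{A}⁺: A→KNQ adds K, N, Q; Q→AB adds B; AQ→GN adds G; AK→DQ adds D → {A, B, D, G, K, N, Q}.
{G}⁺: G→KQ adds K, Q; Q→AB adds A, B; AQ→GN adds N; AK→DQ adds D → {A, B, D, G, K, N, Q}.
{Q}⁺: Q→AB adds A, B; AQ→GN adds G, N; G→KQ adds K; AK→DQ adds D → {A, B, D, G, K, N, Q}.
{B, N}⁺: BN→A adds A; A→KNQ adds K, Q; AQ→GN adds G; AK→DQ adds D → {A, B, D, G, K, N, Q}. Minimal: {N}⁺ = {N}; {B}⁺ = {B} — none reach the full schema.

A, G, Q, BN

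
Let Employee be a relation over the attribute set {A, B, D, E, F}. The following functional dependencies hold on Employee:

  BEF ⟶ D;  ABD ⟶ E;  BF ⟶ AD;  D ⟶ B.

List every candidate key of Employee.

{B, F}, {D, F}

Attribute F never appears on the right-hand side of any dependency, so F must belong to every candidate key.
{F}⁺ = {F}, which is not all of the schema, so we must add further attributes.
{B, F}⁺: BF→AD adds A, D; ABD→E adds E → {A, B, D, E, F}. Minimal: {F}⁺ = {F}; {B}⁺ = {B} — none reach the full schema.
{D, F}⁺: D→B adds B; BF→AD adds A; ABD→E adds E → {A, B, D, E, F}. Minimal: {F}⁺ = {F}; {D}⁺ = {B, D} — none reach the full schema.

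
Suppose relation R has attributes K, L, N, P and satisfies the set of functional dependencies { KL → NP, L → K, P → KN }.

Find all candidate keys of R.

{L}⁺: L→K adds K; KL→NP adds N, P → {K, L, N, P}.
No other minimal superkey exists.

(L)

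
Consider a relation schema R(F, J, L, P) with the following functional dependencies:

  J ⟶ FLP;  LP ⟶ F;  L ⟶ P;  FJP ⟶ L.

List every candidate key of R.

(J)

{J}⁺: J→FLP adds F, L, P → {F, J, L, P}.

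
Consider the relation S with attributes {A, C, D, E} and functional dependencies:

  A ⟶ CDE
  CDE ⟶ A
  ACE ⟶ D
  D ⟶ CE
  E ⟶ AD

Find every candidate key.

{A}⁺: A→CDE adds C, D, E → {A, C, D, E}.
{D}⁺: D→CE adds C, E; E→AD adds A → {A, C, D, E}.
{E}⁺: E→AD adds A, D; A→CDE adds C → {A, C, D, E}.

A; D; E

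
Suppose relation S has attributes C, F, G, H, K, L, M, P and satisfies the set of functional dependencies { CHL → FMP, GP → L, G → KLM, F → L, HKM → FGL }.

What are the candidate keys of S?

{C, G, H}⁺: G→KLM adds K, L, M; HKM→FGL adds F; CHL→FMP adds P → {C, F, G, H, K, L, M, P}. Minimal: {G, H}⁺ = {F, G, H, K, L, M}; {C, H}⁺ = {C, H}; {C, G}⁺ = {C, G, K, L, M} — none reach the full schema.
{C, F, H, K}⁺: F→L adds L; CHL→FMP adds M, P; HKM→FGL adds G → {C, F, G, H, K, L, M, P}. Minimal: {F, H, K}⁺ = {F, H, K, L}; {C, H, K}⁺ = {C, H, K}; {C, F, K}⁺ = {C, F, K, L}; … — none reach the full schema.
{C, H, K, L}⁺: CHL→FMP adds F, M, P; HKM→FGL adds G → {C, F, G, H, K, L, M, P}. Minimal: {H, K, L}⁺ = {H, K, L}; {C, K, L}⁺ = {C, K, L}; {C, H, L}⁺ = {C, F, H, L, M, P}; … — none reach the full schema.
{C, H, K, M}⁺: HKM→FGL adds F, G, L; CHL→FMP adds P → {C, F, G, H, K, L, M, P}. Minimal: {H, K, M}⁺ = {F, G, H, K, L, M}; {C, K, M}⁺ = {C, K, M}; {C, H, M}⁺ = {C, H, M}; … — none reach the full schema.
Any other superkey contains one of these as a subset, so there are no further candidate keys.

CGH, CFHK, CHKL, CHKM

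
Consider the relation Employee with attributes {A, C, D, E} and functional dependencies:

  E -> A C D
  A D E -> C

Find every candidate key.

{E}

{E}⁺: E→ACD adds A, C, D → {A, C, D, E}.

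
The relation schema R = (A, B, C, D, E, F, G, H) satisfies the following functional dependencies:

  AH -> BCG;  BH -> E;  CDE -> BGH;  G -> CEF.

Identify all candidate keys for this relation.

{A, D, G}; {A, D, H}; {A, C, D, E}

Attributes A, D never appear on any right-hand side, so every candidate key must contain {A, D}.
{A, D}⁺ = {A, D}, which is not all of the schema, so we must add further attributes.
{A, D, G}⁺: G→CEF adds C, E, F; CDE→BGH adds B, H → {A, B, C, D, E, F, G, H}. Minimal: {D, G}⁺ = {B, C, D, E, F, G, H}; {A, G}⁺ = {A, C, E, F, G}; {A, D}⁺ = {A, D} — none reach the full schema.
{A, D, H}⁺: AH→BCG adds B, C, G; BH→E adds E; G→CEF adds F → {A, B, C, D, E, F, G, H}. Minimal: {D, H}⁺ = {D, H}; {A, H}⁺ = {A, B, C, E, F, G, H}; {A, D}⁺ = {A, D} — none reach the full schema.
{A, C, D, E}⁺: CDE→BGH adds B, G, H; G→CEF adds F → {A, B, C, D, E, F, G, H}. Minimal: {C, D, E}⁺ = {B, C, D, E, F, G, H}; {A, D, E}⁺ = {A, D, E}; {A, C, E}⁺ = {A, C, E}; … — none reach the full schema.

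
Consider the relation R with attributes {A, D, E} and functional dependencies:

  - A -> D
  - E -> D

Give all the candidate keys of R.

{A, E}

Attributes A, E never appear on any right-hand side, so every candidate key must contain {A, E}.
{A, E}⁺ = {A, D, E}, which is all of the schema, so {A, E} is the only candidate key.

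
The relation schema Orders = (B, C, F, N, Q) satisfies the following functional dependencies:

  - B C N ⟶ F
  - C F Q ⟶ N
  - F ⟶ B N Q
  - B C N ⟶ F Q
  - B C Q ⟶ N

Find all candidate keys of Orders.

Attribute C never appears on the right-hand side of any dependency, so C must belong to every candidate key.
{C}⁺ = {C}, which is not all of the schema, so we must add further attributes.
{C, F}⁺: F→BNQ adds B, N, Q → {B, C, F, N, Q}. Minimal: {F}⁺ = {B, F, N, Q}; {C}⁺ = {C} — none reach the full schema.
{B, C, N}⁺: BCN→F adds F; F→BNQ adds Q → {B, C, F, N, Q}. Minimal: {C, N}⁺ = {C, N}; {B, N}⁺ = {B, N}; {B, C}⁺ = {B, C} — none reach the full schema.
{B, C, Q}⁺: BCQ→N adds N; BCN→F adds F → {B, C, F, N, Q}. Minimal: {C, Q}⁺ = {C, Q}; {B, Q}⁺ = {B, Q}; {B, C}⁺ = {B, C} — none reach the full schema.
Any other superkey contains one of these as a subset, so there are no further candidate keys.

CF, BCN, BCQ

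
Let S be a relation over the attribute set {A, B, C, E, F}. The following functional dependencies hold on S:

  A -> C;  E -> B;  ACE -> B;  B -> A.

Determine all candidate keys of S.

{E, F}

Attributes E, F never appear on any right-hand side, so every candidate key must contain {E, F}.
{E, F}⁺ = {A, B, C, E, F}, which is all of the schema, so {E, F} is the only candidate key.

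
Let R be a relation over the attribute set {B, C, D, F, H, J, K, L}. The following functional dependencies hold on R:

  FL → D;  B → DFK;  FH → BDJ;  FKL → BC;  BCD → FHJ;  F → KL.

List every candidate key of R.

(B); (F)

{B}⁺: B→DFK adds D, F, K; F→KL adds L; FKL→BC adds C; BCD→FHJ adds H, J → {B, C, D, F, H, J, K, L}.
{F}⁺: F→KL adds K, L; FL→D adds D; FKL→BC adds B, C; BCD→FHJ adds H, J → {B, C, D, F, H, J, K, L}.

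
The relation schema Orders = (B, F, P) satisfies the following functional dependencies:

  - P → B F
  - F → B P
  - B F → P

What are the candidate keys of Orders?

{F}⁺: F→BP adds B, P → {B, F, P}.
{P}⁺: P→BF adds B, F → {B, F, P}.

{F}, {P}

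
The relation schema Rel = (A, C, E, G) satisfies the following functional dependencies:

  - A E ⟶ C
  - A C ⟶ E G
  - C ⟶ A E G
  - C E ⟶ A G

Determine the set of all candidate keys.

{C}⁺: C→AEG adds A, E, G → {A, C, E, G}.
{A, E}⁺: AE→C adds C; AC→EG adds G → {A, C, E, G}. Minimal: {E}⁺ = {E}; {A}⁺ = {A} — none reach the full schema.

{C}, {A, E}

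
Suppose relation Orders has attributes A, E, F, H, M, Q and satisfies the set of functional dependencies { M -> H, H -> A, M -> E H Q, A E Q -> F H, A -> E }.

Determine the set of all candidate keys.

(M)

Attribute M never appears on the right-hand side of any dependency, so M must belong to every candidate key.
{M}⁺ = {A, E, F, H, M, Q}, which is all of the schema, so {M} is the only candidate key.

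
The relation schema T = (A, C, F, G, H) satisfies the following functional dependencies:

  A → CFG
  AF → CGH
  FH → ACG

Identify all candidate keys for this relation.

{A}⁺: A→CFG adds C, F, G; AF→CGH adds H → {A, C, F, G, H}.
{F, H}⁺: FH→ACG adds A, C, G → {A, C, F, G, H}.
Any other superkey contains one of these as a subset, so there are no further candidate keys.

A, FH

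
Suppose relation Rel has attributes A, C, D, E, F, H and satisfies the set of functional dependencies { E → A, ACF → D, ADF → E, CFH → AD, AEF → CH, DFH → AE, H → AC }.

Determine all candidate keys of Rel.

EF, FH, ACF, ADF

Attribute F never appears on the right-hand side of any dependency, so F must belong to every candidate key.
{F}⁺ = {F}, which is not all of the schema, so we must add further attributes.
{E, F}⁺: E→A adds A; AEF→CH adds C, H; ACF→D adds D → {A, C, D, E, F, H}. Minimal: {F}⁺ = {F}; {E}⁺ = {A, E} — none reach the full schema.
{F, H}⁺: H→AC adds A, C; ACF→D adds D; ADF→E adds E → {A, C, D, E, F, H}. Minimal: {H}⁺ = {A, C, H}; {F}⁺ = {F} — none reach the full schema.
{A, C, F}⁺: ACF→D adds D; ADF→E adds E; AEF→CH adds H → {A, C, D, E, F, H}. Minimal: {C, F}⁺ = {C, F}; {A, F}⁺ = {A, F}; {A, C}⁺ = {A, C} — none reach the full schema.
{A, D, F}⁺: ADF→E adds E; AEF→CH adds C, H → {A, C, D, E, F, H}. Minimal: {D, F}⁺ = {D, F}; {A, F}⁺ = {A, F}; {A, D}⁺ = {A, D} — none reach the full schema.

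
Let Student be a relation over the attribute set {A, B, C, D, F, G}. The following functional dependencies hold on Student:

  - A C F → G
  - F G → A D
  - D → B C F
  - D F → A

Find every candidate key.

{D}, {F, G}, {A, C, F}

{D}⁺: D→BCF adds B, C, F; DF→A adds A; ACF→G adds G → {A, B, C, D, F, G}.
{F, G}⁺: FG→AD adds A, D; D→BCF adds B, C → {A, B, C, D, F, G}. Minimal: {G}⁺ = {G}; {F}⁺ = {F} — none reach the full schema.
{A, C, F}⁺: ACF→G adds G; FG→AD adds D; D→BCF adds B → {A, B, C, D, F, G}. Minimal: {C, F}⁺ = {C, F}; {A, F}⁺ = {A, F}; {A, C}⁺ = {A, C} — none reach the full schema.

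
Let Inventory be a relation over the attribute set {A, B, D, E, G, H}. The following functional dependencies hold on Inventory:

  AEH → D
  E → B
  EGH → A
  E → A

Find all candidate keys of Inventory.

(E, G, H)

Attributes E, G, H never appear on any right-hand side, so every candidate key must contain {E, G, H}.
{E, G, H}⁺ = {A, B, D, E, G, H}, which is all of the schema, so {E, G, H} is the only candidate key.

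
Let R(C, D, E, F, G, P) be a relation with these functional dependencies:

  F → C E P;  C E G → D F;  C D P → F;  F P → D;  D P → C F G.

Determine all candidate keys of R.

{F}⁺: F→CEP adds C, E, P; FP→D adds D; DP→CFG adds G → {C, D, E, F, G, P}.
{D, P}⁺: DP→CFG adds C, F, G; F→CEP adds E → {C, D, E, F, G, P}. Minimal: {P}⁺ = {P}; {D}⁺ = {D} — none reach the full schema.
{C, E, G}⁺: CEG→DF adds D, F; F→CEP adds P → {C, D, E, F, G, P}. Minimal: {E, G}⁺ = {E, G}; {C, G}⁺ = {C, G}; {C, E}⁺ = {C, E} — none reach the full schema.
Any other superkey contains one of these as a subset, so there are no further candidate keys.

{F}; {D, P}; {C, E, G}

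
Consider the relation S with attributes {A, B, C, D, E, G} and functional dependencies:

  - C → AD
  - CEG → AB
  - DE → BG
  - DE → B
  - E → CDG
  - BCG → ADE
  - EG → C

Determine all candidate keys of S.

{E}, {B, C, G}

{E}⁺: E→CDG adds C, D, G; C→AD adds A; CEG→AB adds B → {A, B, C, D, E, G}.
{B, C, G}⁺: C→AD adds A, D; BCG→ADE adds E → {A, B, C, D, E, G}. Minimal: {C, G}⁺ = {A, C, D, G}; {B, G}⁺ = {B, G}; {B, C}⁺ = {A, B, C, D} — none reach the full schema.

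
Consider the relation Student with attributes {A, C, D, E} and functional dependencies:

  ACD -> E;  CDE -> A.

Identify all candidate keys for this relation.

Attributes C, D never appear on any right-hand side, so every candidate key must contain {C, D}.
{C, D}⁺ = {C, D}, which is not all of the schema, so we must add further attributes.
{A, C, D}⁺: ACD→E adds E → {A, C, D, E}. Minimal: {C, D}⁺ = {C, D}; {A, D}⁺ = {A, D}; {A, C}⁺ = {A, C} — none reach the full schema.
{C, D, E}⁺: CDE→A adds A → {A, C, D, E}. Minimal: {D, E}⁺ = {D, E}; {C, E}⁺ = {C, E}; {C, D}⁺ = {C, D} — none reach the full schema.

ACD, CDE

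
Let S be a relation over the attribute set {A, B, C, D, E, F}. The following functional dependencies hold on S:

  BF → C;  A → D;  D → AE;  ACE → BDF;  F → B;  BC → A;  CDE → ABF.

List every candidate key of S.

{F}, {A, C}, {B, C}, {C, D}

{F}⁺: F→B adds B; BF→C adds C; BC→A adds A; A→D adds D; D→AE adds E → {A, B, C, D, E, F}.
{A, C}⁺: A→D adds D; D→AE adds E; ACE→BDF adds B, F → {A, B, C, D, E, F}.
{B, C}⁺: BC→A adds A; A→D adds D; D→AE adds E; ACE→BDF adds F → {A, B, C, D, E, F}.
{C, D}⁺: D→AE adds A, E; ACE→BDF adds B, F → {A, B, C, D, E, F}.
Any other superkey contains one of these as a subset, so there are no further candidate keys.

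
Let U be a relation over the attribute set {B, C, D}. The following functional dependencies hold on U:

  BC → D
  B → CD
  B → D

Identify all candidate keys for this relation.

Attribute B never appears on the right-hand side of any dependency, so B must belong to every candidate key.
{B}⁺ = {B, C, D}, which is all of the schema, so {B} is the only candidate key.

B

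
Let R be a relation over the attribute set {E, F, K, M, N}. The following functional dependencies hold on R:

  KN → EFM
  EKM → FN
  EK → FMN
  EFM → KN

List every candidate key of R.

(E, K); (K, N); (E, F, M)

{E, K}⁺: EK→FMN adds F, M, N → {E, F, K, M, N}. Minimal: {K}⁺ = {K}; {E}⁺ = {E} — none reach the full schema.
{K, N}⁺: KN→EFM adds E, F, M → {E, F, K, M, N}. Minimal: {N}⁺ = {N}; {K}⁺ = {K} — none reach the full schema.
{E, F, M}⁺: EFM→KN adds K, N → {E, F, K, M, N}. Minimal: {F, M}⁺ = {F, M}; {E, M}⁺ = {E, M}; {E, F}⁺ = {E, F} — none reach the full schema.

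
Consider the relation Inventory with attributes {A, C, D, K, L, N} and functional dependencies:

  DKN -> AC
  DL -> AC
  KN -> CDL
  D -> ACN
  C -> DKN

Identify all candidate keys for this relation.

{C}⁺: C→DKN adds D, K, N; DKN→AC adds A; KN→CDL adds L → {A, C, D, K, L, N}.
{D}⁺: D→ACN adds A, C, N; C→DKN adds K; KN→CDL adds L → {A, C, D, K, L, N}.
{K, N}⁺: KN→CDL adds C, D, L; D→ACN adds A → {A, C, D, K, L, N}. Minimal: {N}⁺ = {N}; {K}⁺ = {K} — none reach the full schema.

C, D, KN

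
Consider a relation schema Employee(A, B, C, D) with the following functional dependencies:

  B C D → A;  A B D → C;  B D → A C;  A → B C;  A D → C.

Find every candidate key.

{A, D}; {B, D}

Attribute D never appears on the right-hand side of any dependency, so D must belong to every candidate key.
{D}⁺ = {D}, which is not all of the schema, so we must add further attributes.
{A, D}⁺: A→BC adds B, C → {A, B, C, D}. Minimal: {D}⁺ = {D}; {A}⁺ = {A, B, C} — none reach the full schema.
{B, D}⁺: BD→AC adds A, C → {A, B, C, D}. Minimal: {D}⁺ = {D}; {B}⁺ = {B} — none reach the full schema.
Any other superkey contains one of these as a subset, so there are no further candidate keys.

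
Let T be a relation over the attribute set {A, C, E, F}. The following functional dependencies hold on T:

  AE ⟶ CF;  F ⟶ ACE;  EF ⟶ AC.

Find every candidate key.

{F}⁺: F→ACE adds A, C, E → {A, C, E, F}.
{A, E}⁺: AE→CF adds C, F → {A, C, E, F}. Minimal: {E}⁺ = {E}; {A}⁺ = {A} — none reach the full schema.

(F), (A, E)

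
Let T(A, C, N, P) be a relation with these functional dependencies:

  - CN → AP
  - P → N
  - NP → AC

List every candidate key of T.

{P}⁺: P→N adds N; NP→AC adds A, C → {A, C, N, P}.
{C, N}⁺: CN→AP adds A, P → {A, C, N, P}. Minimal: {N}⁺ = {N}; {C}⁺ = {C} — none reach the full schema.

(P), (C, N)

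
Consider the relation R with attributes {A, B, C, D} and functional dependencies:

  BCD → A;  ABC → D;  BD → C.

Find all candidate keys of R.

{B, D}; {A, B, C}

Attribute B never appears on the right-hand side of any dependency, so B must belong to every candidate key.
{B}⁺ = {B}, which is not all of the schema, so we must add further attributes.
{B, D}⁺: BD→C adds C; BCD→A adds A → {A, B, C, D}.
{A, B, C}⁺: ABC→D adds D → {A, B, C, D}.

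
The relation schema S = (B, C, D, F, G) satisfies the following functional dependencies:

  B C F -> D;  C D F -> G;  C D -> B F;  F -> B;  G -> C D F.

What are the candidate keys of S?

{G}⁺: G→CDF adds C, D, F; CD→BF adds B → {B, C, D, F, G}.
{C, D}⁺: CD→BF adds B, F; CDF→G adds G → {B, C, D, F, G}.
{C, F}⁺: F→B adds B; BCF→D adds D; CDF→G adds G → {B, C, D, F, G}.

G, CD, CF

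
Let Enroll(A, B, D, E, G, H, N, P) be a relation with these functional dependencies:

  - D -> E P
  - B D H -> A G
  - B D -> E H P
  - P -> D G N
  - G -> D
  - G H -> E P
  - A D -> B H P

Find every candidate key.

{A, D}⁺: D→EP adds E, P; P→DGN adds G, N; AD→BHP adds B, H → {A, B, D, E, G, H, N, P}.
{A, G}⁺: G→D adds D; AD→BHP adds B, H, P; D→EP adds E; P→DGN adds N → {A, B, D, E, G, H, N, P}.
{A, P}⁺: P→DGN adds D, G, N; AD→BHP adds B, H; D→EP adds E → {A, B, D, E, G, H, N, P}.
{B, D}⁺: D→EP adds E, P; BD→EHP adds H; P→DGN adds G, N; BDH→AG adds A → {A, B, D, E, G, H, N, P}.
{B, G}⁺: G→D adds D; D→EP adds E, P; BD→EHP adds H; P→DGN adds N; BDH→AG adds A → {A, B, D, E, G, H, N, P}.
{B, P}⁺: P→DGN adds D, G, N; D→EP adds E; BD→EHP adds H; BDH→AG adds A → {A, B, D, E, G, H, N, P}.

AD, AG, AP, BD, BG, BP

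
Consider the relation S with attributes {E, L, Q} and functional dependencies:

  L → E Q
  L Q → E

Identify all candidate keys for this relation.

Attribute L never appears on the right-hand side of any dependency, so L must belong to every candidate key.
{L}⁺ = {E, L, Q}, which is all of the schema, so {L} is the only candidate key.

{L}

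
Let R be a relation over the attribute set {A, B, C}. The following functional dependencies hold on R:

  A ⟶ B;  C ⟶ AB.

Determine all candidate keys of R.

(C)

Attribute C never appears on the right-hand side of any dependency, so C must belong to every candidate key.
{C}⁺ = {A, B, C}, which is all of the schema, so {C} is the only candidate key.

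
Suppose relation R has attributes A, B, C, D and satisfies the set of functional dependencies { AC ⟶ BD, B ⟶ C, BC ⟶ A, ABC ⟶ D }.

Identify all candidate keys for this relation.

{B}⁺: B→C adds C; BC→A adds A; ABC→D adds D → {A, B, C, D}.
{A, C}⁺: AC→BD adds B, D → {A, B, C, D}. Minimal: {C}⁺ = {C}; {A}⁺ = {A} — none reach the full schema.

{B}, {A, C}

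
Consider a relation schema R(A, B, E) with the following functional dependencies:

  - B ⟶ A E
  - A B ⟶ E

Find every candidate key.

{B}

Attribute B never appears on the right-hand side of any dependency, so B must belong to every candidate key.
{B}⁺ = {A, B, E}, which is all of the schema, so {B} is the only candidate key.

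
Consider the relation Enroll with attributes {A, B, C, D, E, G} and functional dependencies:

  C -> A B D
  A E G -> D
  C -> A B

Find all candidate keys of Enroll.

{C, E, G}

Attributes C, E, G never appear on any right-hand side, so every candidate key must contain {C, E, G}.
{C, E, G}⁺ = {A, B, C, D, E, G}, which is all of the schema, so {C, E, G} is the only candidate key.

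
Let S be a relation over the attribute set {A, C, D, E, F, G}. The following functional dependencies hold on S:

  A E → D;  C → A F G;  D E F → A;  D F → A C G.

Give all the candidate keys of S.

{C, E}; {A, E, F}; {D, E, F}

Attribute E never appears on the right-hand side of any dependency, so E must belong to every candidate key.
{E}⁺ = {E}, which is not all of the schema, so we must add further attributes.
{C, E}⁺: C→AFG adds A, F, G; AE→D adds D → {A, C, D, E, F, G}. Minimal: {E}⁺ = {E}; {C}⁺ = {A, C, F, G} — none reach the full schema.
{A, E, F}⁺: AE→D adds D; DF→ACG adds C, G → {A, C, D, E, F, G}. Minimal: {E, F}⁺ = {E, F}; {A, F}⁺ = {A, F}; {A, E}⁺ = {A, D, E} — none reach the full schema.
{D, E, F}⁺: DEF→A adds A; DF→ACG adds C, G → {A, C, D, E, F, G}. Minimal: {E, F}⁺ = {E, F}; {D, F}⁺ = {A, C, D, F, G}; {D, E}⁺ = {D, E} — none reach the full schema.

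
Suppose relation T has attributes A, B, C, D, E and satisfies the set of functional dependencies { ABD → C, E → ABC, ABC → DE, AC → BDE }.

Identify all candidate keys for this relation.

(E), (A, C), (A, B, D)

{E}⁺: E→ABC adds A, B, C; ABC→DE adds D → {A, B, C, D, E}.
{A, C}⁺: AC→BDE adds B, D, E → {A, B, C, D, E}. Minimal: {C}⁺ = {C}; {A}⁺ = {A} — none reach the full schema.
{A, B, D}⁺: ABD→C adds C; ABC→DE adds E → {A, B, C, D, E}. Minimal: {B, D}⁺ = {B, D}; {A, D}⁺ = {A, D}; {A, B}⁺ = {A, B} — none reach the full schema.
Any other superkey contains one of these as a subset, so there are no further candidate keys.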